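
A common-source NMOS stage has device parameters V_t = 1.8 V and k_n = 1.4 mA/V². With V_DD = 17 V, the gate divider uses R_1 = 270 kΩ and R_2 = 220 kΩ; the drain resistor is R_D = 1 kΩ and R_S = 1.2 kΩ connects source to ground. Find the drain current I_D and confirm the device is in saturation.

I_D ≈ 3.1 mA

V_G = V_DD·R_2/(R_1+R_2) = 17×220/490 = 7.63 V.
Assume saturation: I_D = (k_n/2)(V_GS − V_t)² with V_GS = V_G − I_D·R_S = 7.63 − 1.2·I_D.
Substituting gives 1.01·I_D² − 10.8·I_D + 23.8 = 0, with roots I_D = 3.11 or 7.61 mA.
The root I_D = 7.61 mA gives V_GS = -1.5 V ≤ V_t, so take I_D = 3.11 mA.
Then V_GS = 3.91 V and V_DS = V_DD − I_D(R_D+R_S) = 17 − 3.11×2.2 = 10.2 V.
Saturation requires V_DS ≥ V_GS − V_t = 2.11 V; 10.2 ≥ 2.11 ✓.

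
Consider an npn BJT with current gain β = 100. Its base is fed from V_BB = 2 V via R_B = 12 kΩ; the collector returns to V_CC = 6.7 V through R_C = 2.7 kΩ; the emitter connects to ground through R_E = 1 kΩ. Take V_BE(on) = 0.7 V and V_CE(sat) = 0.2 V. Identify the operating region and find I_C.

active; I_C ≈ 1.2 mA

Assume active. Base-emitter loop: I_B = (V_BB − V_BE)/(R_B + (β+1)R_E) = (2 − 0.7)/(12 + 101×1) = 0.0115 mA.
I_C = β·I_B = 100×0.0115 = 1.15 mA.
V_CE = V_CC − I_C·R_C − I_E·R_E = 6.7 − 1.15×2.7 − 1.16×1 = 2.43 V > V_CE(sat), so the active-region assumption holds.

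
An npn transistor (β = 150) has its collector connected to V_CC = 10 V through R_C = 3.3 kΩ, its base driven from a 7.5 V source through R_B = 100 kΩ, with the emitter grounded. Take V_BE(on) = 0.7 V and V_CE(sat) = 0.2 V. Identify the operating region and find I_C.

Assume active: I_B = (7.5 − 0.7)/100 = 0.068 mA, giving I_C = β·I_B = 10.2 mA.
But then V_CE = 10 − 10.2×3.3 = -23.7 V < V_CE(sat) = 0.2 V — impossible in the active region.
So the transistor is saturated. With V_CE = 0.2 V, I_C = (V_CC − 0.2)/R_C = 9.8/3.3 = 2.97 mA.
Check: β·I_B = 10.2 mA > I_C = 2.97 mA, confirming saturation.

saturation; I_C ≈ 3 mA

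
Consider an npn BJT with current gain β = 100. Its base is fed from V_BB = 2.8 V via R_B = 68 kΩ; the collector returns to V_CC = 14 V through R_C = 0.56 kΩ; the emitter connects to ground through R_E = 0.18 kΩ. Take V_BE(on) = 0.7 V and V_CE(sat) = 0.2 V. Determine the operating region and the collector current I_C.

Assume active. Base-emitter loop: I_B = (V_BB − V_BE)/(R_B + (β+1)R_E) = (2.8 − 0.7)/(68 + 101×0.18) = 0.0244 mA.
I_C = β·I_B = 100×0.0244 = 2.44 mA.
V_CE = V_CC − I_C·R_C − I_E·R_E = 14 − 2.44×0.56 − 2.46×0.18 = 12.2 V > V_CE(sat), so the active-region assumption holds.

active; I_C ≈ 2.4 mA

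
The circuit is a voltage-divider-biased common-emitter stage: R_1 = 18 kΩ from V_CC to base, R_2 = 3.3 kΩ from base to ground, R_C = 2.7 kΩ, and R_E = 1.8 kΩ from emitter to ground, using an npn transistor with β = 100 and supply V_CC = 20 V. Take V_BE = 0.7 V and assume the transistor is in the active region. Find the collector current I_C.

I_C ≈ 1.3 mA

Thevenize the base divider: V_Th = V_CC·R_2/(R_1+R_2) = 20×3.3/21.3 = 3.1 V, R_Th = R_1‖R_2 = 2.79 kΩ.
Base-emitter loop: V_Th = I_B·R_Th + V_BE + (β+1)I_B·R_E, so I_B = (3.1 − 0.7) / (2.79 + 101×1.8) = 0.013 mA.
I_C = β·I_B = 100×0.013 = 1.3 mA, and I_E = (β+1)I_B = 1.31 mA.
V_CE = V_CC − I_C·R_C − I_E·R_E = 20 − 1.3×2.7 − 1.31×1.8 = 14.1 V.
V_CE = 14.1 V > 0.2 V confirms active-region operation.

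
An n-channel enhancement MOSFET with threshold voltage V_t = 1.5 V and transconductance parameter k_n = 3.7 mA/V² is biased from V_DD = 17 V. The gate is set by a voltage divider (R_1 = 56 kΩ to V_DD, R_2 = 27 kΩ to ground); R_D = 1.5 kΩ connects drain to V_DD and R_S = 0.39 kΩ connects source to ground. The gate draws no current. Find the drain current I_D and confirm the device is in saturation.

V_G = V_DD·R_2/(R_1+R_2) = 17×27/83 = 5.53 V.
Assume saturation: I_D = (k_n/2)(V_GS − V_t)² with V_GS = V_G − I_D·R_S = 5.53 − 0.39·I_D.
Substituting gives 0.281·I_D² − 6.82·I_D + 30 = 0, with roots I_D = 5.8 or 18.4 mA.
The root I_D = 18.4 mA gives V_GS = -1.66 V ≤ V_t, so take I_D = 5.8 mA.
Then V_GS = 3.27 V and V_DS = V_DD − I_D(R_D+R_S) = 17 − 5.8×1.89 = 6.05 V.
Saturation requires V_DS ≥ V_GS − V_t = 1.77 V; 6.05 ≥ 1.77 ✓.

I_D ≈ 5.8 mA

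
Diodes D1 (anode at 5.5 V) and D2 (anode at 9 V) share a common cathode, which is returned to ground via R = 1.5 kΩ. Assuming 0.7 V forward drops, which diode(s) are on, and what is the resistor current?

Assume both conduct. Then node N would need to be at both 5.5−0.7 = 4.8 V and 9−0.7 = 8.3 V, which is impossible.
Assume only D2 conducts: V_N = 9 − 0.7 = 8.3 V, so I_R = 8.3/1.5 = 5.53 mA.
Check D1: its anode-to-cathode voltage is 5.5 − 8.3 = -2.8 V < 0.7 V, so it is off. The assumption is consistent.

Only D2 conducts; I_R ≈ 5.5 mA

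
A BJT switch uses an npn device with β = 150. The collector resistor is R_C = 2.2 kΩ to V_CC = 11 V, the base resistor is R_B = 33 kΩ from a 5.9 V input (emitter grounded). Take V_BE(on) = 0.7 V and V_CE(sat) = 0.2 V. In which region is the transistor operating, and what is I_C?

saturation; I_C ≈ 4.9 mA

Assume active: I_B = (5.9 − 0.7)/33 = 0.158 mA, giving I_C = β·I_B = 23.6 mA.
But then V_CE = 11 − 23.6×2.2 = -41 V < V_CE(sat) = 0.2 V — impossible in the active region.
So the transistor is saturated. With V_CE = 0.2 V, I_C = (V_CC − 0.2)/R_C = 10.8/2.2 = 4.91 mA.
Check: β·I_B = 23.6 mA > I_C = 4.91 mA, confirming saturation.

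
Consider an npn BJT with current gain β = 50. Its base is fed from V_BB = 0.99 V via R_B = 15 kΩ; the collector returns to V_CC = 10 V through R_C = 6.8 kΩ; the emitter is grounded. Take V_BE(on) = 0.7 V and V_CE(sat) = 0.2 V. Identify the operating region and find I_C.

Assume active. Base-emitter loop: I_B = (V_BB − V_BE)/R_B = (0.99 − 0.7)/15 = 0.0193 mA.
I_C = β·I_B = 50×0.0193 = 0.967 mA.
V_CE = V_CC − I_C·R_C = 10 − 0.967×6.8 = 3.43 V > V_CE(sat), so the active-region assumption holds.

active; I_C ≈ 0.97 mA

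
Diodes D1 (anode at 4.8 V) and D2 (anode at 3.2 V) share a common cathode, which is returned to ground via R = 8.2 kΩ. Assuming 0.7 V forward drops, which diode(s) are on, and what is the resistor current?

Assume both conduct. Then node N would need to be at both 4.8−0.7 = 4.1 V and 3.2−0.7 = 2.5 V, which is impossible.
Assume only D1 conducts: V_N = 4.8 − 0.7 = 4.1 V, so I_R = 4.1/8.2 = 0.5 mA.
Check D2: its anode-to-cathode voltage is 3.2 − 4.1 = -0.9 V < 0.7 V, so it is off. The assumption is consistent.

Only D1 conducts; I_R ≈ 0.5 mA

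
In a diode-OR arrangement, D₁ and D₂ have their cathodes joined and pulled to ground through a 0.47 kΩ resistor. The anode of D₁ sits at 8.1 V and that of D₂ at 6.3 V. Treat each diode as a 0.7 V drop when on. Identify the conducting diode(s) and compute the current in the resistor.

Only D₁ conducts; I_R ≈ 16 mA

Assume both conduct. Then node N would need to be at both 8.1−0.7 = 7.4 V and 6.3−0.7 = 5.6 V, which is impossible.
Assume only D₁ conducts: V_N = 8.1 − 0.7 = 7.4 V, so I_R = 7.4/0.47 = 15.7 mA.
Check D₂: its anode-to-cathode voltage is 6.3 − 7.4 = -1.1 V < 0.7 V, so it is off. The assumption is consistent.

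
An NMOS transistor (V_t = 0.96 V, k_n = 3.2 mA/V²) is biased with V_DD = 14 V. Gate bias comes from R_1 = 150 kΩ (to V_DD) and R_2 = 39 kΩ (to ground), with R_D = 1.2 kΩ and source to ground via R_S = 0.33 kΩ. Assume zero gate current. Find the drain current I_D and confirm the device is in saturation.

V_G = V_DD·R_2/(R_1+R_2) = 14×39/189 = 2.89 V.
Assume saturation: I_D = (k_n/2)(V_GS − V_t)² with V_GS = V_G − I_D·R_S = 2.89 − 0.33·I_D.
Substituting gives 0.174·I_D² − 3.04·I_D + 5.95 = 0, with roots I_D = 2.25 or 15.2 mA.
The root I_D = 15.2 mA gives V_GS = -2.12 V ≤ V_t, so take I_D = 2.25 mA.
Then V_GS = 2.15 V and V_DS = V_DD − I_D(R_D+R_S) = 14 − 2.25×1.53 = 10.6 V.
Saturation requires V_DS ≥ V_GS − V_t = 1.19 V; 10.6 ≥ 1.19 ✓.

I_D ≈ 2.3 mA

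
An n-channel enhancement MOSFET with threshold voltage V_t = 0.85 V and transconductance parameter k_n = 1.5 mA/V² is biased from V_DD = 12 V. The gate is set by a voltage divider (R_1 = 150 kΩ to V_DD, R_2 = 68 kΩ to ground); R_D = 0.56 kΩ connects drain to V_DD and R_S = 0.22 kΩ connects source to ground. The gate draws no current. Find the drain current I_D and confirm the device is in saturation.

V_G = V_DD·R_2/(R_1+R_2) = 12×68/218 = 3.74 V.
Assume saturation: I_D = (k_n/2)(V_GS − V_t)² with V_GS = V_G − I_D·R_S = 3.74 − 0.22·I_D.
Substituting gives 0.0363·I_D² − 1.95·I_D + 6.28 = 0, with roots I_D = 3.43 or 50.4 mA.
The root I_D = 50.4 mA gives V_GS = -7.35 V ≤ V_t, so take I_D = 3.43 mA.
Then V_GS = 2.99 V and V_DS = V_DD − I_D(R_D+R_S) = 12 − 3.43×0.78 = 9.32 V.
Saturation requires V_DS ≥ V_GS − V_t = 2.14 V; 9.32 ≥ 2.14 ✓.

I_D ≈ 3.4 mA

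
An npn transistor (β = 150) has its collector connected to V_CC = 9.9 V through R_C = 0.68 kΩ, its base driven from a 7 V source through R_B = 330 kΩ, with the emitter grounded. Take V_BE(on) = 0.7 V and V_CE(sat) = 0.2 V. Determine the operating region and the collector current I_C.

Assume active. Base-emitter loop: I_B = (V_BB − V_BE)/R_B = (7 − 0.7)/330 = 0.0191 mA.
I_C = β·I_B = 150×0.0191 = 2.86 mA.
V_CE = V_CC − I_C·R_C = 9.9 − 2.86×0.68 = 7.95 V > V_CE(sat), so the active-region assumption holds.

active; I_C ≈ 2.9 mA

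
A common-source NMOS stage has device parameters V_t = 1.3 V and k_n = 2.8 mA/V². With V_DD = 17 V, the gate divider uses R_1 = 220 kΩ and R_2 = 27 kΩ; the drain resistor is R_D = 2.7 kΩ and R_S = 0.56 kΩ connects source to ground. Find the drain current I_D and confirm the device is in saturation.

I_D ≈ 0.25 mA

V_G = V_DD·R_2/(R_1+R_2) = 17×27/247 = 1.86 V.
Assume saturation: I_D = (k_n/2)(V_GS − V_t)² with V_GS = V_G − I_D·R_S = 1.86 − 0.56·I_D.
Substituting gives 0.439·I_D² − 1.88·I_D + 0.436 = 0, with roots I_D = 0.247 or 4.02 mA.
The root I_D = 4.02 mA gives V_GS = -0.396 V ≤ V_t, so take I_D = 0.247 mA.
Then V_GS = 1.72 V and V_DS = V_DD − I_D(R_D+R_S) = 17 − 0.247×3.26 = 16.2 V.
Saturation requires V_DS ≥ V_GS − V_t = 0.42 V; 16.2 ≥ 0.42 ✓.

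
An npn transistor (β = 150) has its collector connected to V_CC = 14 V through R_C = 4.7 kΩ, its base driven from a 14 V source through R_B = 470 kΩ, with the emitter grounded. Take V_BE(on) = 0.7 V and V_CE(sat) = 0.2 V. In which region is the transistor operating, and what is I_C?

Assume active: I_B = (14 − 0.7)/470 = 0.0283 mA, giving I_C = β·I_B = 4.24 mA.
But then V_CE = 14 − 4.24×4.7 = -5.95 V < V_CE(sat) = 0.2 V — impossible in the active region.
So the transistor is saturated. With V_CE = 0.2 V, I_C = (V_CC − 0.2)/R_C = 13.8/4.7 = 2.94 mA.
Check: β·I_B = 4.24 mA > I_C = 2.94 mA, confirming saturation.

saturation; I_C ≈ 2.9 mA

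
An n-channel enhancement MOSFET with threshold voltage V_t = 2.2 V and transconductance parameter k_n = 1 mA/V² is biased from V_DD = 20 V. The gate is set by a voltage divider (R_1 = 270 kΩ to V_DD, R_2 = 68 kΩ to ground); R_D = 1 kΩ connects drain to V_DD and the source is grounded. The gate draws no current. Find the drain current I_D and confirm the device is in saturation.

I_D ≈ 1.7 mA

V_G = V_DD·R_2/(R_1+R_2) = 20×68/338 = 4.02 V. With the source grounded, V_GS = V_G = 4.02 V.
Assume saturation: I_D = (k_n/2)(V_GS − V_t)² = (1/2)×(4.02 − 2.2)² = 0.5×1.82² = 1.66 mA.
V_DS = V_DD − I_D·R_D = 20 − 1.66×1 = 18.3 V.
Saturation requires V_DS ≥ V_GS − V_t = 1.82 V; 18.3 ≥ 1.82 ✓.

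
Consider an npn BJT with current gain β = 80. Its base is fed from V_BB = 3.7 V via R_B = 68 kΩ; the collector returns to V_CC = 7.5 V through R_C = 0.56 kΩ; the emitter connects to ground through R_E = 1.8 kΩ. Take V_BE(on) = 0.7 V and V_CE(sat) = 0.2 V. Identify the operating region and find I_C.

active; I_C ≈ 1.1 mA

Assume active. Base-emitter loop: I_B = (V_BB − V_BE)/(R_B + (β+1)R_E) = (3.7 − 0.7)/(68 + 81×1.8) = 0.014 mA.
I_C = β·I_B = 80×0.014 = 1.12 mA.
V_CE = V_CC − I_C·R_C − I_E·R_E = 7.5 − 1.12×0.56 − 1.14×1.8 = 4.83 V > V_CE(sat), so the active-region assumption holds.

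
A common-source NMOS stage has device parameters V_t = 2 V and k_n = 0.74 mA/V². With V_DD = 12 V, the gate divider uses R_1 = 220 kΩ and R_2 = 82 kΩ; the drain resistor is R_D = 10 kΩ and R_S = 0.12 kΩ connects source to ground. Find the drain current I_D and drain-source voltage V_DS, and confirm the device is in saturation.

V_G = V_DD·R_2/(R_1+R_2) = 12×82/302 = 3.26 V.
Assume saturation: I_D = (k_n/2)(V_GS − V_t)² with V_GS = V_G − I_D·R_S = 3.26 − 0.12·I_D.
Substituting gives 0.00533·I_D² − 1.11·I_D + 0.586 = 0, with roots I_D = 0.528 or 208 mA.
The root I_D = 208 mA gives V_GS = -21.7 V ≤ V_t, so take I_D = 0.528 mA.
Then V_GS = 3.19 V and V_DS = V_DD − I_D(R_D+R_S) = 12 − 0.528×10.1 = 6.65 V.
Saturation requires V_DS ≥ V_GS − V_t = 1.19 V; 6.65 ≥ 1.19 ✓.

I_D ≈ 0.53 mA, V_DS ≈ 6.7 V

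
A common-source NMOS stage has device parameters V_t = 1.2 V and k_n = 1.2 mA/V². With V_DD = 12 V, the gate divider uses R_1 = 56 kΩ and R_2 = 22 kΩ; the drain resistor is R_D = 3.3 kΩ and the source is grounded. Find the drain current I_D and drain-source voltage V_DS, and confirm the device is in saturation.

I_D ≈ 2.9 mA, V_DS ≈ 2.6 V

V_G = V_DD·R_2/(R_1+R_2) = 12×22/78 = 3.38 V. With the source grounded, V_GS = V_G = 3.38 V.
Assume saturation: I_D = (k_n/2)(V_GS − V_t)² = (1.2/2)×(3.38 − 1.2)² = 0.6×2.18² = 2.86 mA.
V_DS = V_DD − I_D·R_D = 12 − 2.86×3.3 = 2.55 V.
Saturation requires V_DS ≥ V_GS − V_t = 2.18 V; 2.55 ≥ 2.18 ✓.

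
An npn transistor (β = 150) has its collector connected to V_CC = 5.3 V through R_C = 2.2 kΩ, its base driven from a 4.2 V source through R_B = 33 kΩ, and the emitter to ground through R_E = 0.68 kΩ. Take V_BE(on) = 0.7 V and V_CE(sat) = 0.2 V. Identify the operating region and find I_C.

Assume active: I_B = (4.2 − 0.7)/(33 + 151×0.68) = 0.0258 mA, I_C = β·I_B = 3.87 mA.
Then V_CE = 5.3 − 3.87×2.2 − 3.9×0.68 = -5.86 V < 0.2 V — the active assumption fails.
Re-solve with V_CE = 0.2 V. KCL at the emitter: V_E/R_E = (V_BB−0.7−V_E)/R_B + (V_CC−0.2−V_E)/R_C, giving V_E = 1.24 V.
I_C = (V_CC − 0.2 − V_E)/R_C = (5.1 − 1.24)/2.2 = 1.75 mA.
Check: I_B = (3.5 − 1.24)/33 = 0.0685 mA, and β·I_B = 10.3 mA > I_C, confirming saturation.

saturation; I_C ≈ 1.8 mA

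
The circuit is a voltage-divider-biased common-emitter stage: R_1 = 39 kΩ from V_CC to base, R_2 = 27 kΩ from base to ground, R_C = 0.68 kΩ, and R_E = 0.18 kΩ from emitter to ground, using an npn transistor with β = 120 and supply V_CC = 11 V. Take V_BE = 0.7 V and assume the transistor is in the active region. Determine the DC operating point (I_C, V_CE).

I_C ≈ 12 mA, V_CE ≈ 0.59 V

Thevenize the base divider: V_Th = V_CC·R_2/(R_1+R_2) = 11×27/66 = 4.5 V, R_Th = R_1‖R_2 = 16 kΩ.
Base-emitter loop: V_Th = I_B·R_Th + V_BE + (β+1)I_B·R_E, so I_B = (4.5 − 0.7) / (16 + 121×0.18) = 0.101 mA.
I_C = β·I_B = 120×0.101 = 12.1 mA, and I_E = (β+1)I_B = 12.2 mA.
V_CE = V_CC − I_C·R_C − I_E·R_E = 11 − 12.1×0.68 − 12.2×0.18 = 0.589 V.
V_CE = 0.589 V > 0.2 V confirms active-region operation.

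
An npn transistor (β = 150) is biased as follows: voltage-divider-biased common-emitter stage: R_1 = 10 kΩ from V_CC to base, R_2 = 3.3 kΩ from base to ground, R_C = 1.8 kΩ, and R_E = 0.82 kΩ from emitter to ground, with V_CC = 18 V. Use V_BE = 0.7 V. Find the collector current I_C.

I_C ≈ 4.5 mA

Thevenize the base divider: V_Th = V_CC·R_2/(R_1+R_2) = 18×3.3/13.3 = 4.47 V, R_Th = R_1‖R_2 = 2.48 kΩ.
Base-emitter loop: V_Th = I_B·R_Th + V_BE + (β+1)I_B·R_E, so I_B = (4.47 − 0.7) / (2.48 + 151×0.82) = 0.0298 mA.
I_C = β·I_B = 150×0.0298 = 4.47 mA, and I_E = (β+1)I_B = 4.5 mA.
V_CE = V_CC − I_C·R_C − I_E·R_E = 18 − 4.47×1.8 − 4.5×0.82 = 6.26 V.
V_CE = 6.26 V > 0.2 V confirms active-region operation.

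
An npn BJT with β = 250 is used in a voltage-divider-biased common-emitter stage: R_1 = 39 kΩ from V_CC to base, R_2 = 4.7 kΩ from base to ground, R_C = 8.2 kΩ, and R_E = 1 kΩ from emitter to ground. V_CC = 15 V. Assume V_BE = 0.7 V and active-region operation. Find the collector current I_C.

Thevenize the base divider: V_Th = V_CC·R_2/(R_1+R_2) = 15×4.7/43.7 = 1.61 V, R_Th = R_1‖R_2 = 4.19 kΩ.
Base-emitter loop: V_Th = I_B·R_Th + V_BE + (β+1)I_B·R_E, so I_B = (1.61 − 0.7) / (4.19 + 251×1) = 0.00358 mA.
I_C = β·I_B = 250×0.00358 = 0.895 mA, and I_E = (β+1)I_B = 0.898 mA.
V_CE = V_CC − I_C·R_C − I_E·R_E = 15 − 0.895×8.2 − 0.898×1 = 6.77 V.
V_CE = 6.77 V > 0.2 V confirms active-region operation.

I_C ≈ 0.89 mA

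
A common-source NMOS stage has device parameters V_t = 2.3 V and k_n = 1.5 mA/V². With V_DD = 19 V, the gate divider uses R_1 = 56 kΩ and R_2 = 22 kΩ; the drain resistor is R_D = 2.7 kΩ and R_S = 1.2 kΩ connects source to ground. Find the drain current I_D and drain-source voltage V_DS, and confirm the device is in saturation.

V_G = V_DD·R_2/(R_1+R_2) = 19×22/78 = 5.36 V.
Assume saturation: I_D = (k_n/2)(V_GS − V_t)² with V_GS = V_G − I_D·R_S = 5.36 − 1.2·I_D.
Substituting gives 1.08·I_D² − 6.51·I_D + 7.02 = 0, with roots I_D = 1.41 or 4.62 mA.
The root I_D = 4.62 mA gives V_GS = -0.181 V ≤ V_t, so take I_D = 1.41 mA.
Then V_GS = 3.67 V and V_DS = V_DD − I_D(R_D+R_S) = 19 − 1.41×3.9 = 13.5 V.
Saturation requires V_DS ≥ V_GS − V_t = 1.37 V; 13.5 ≥ 1.37 ✓.

I_D ≈ 1.4 mA, V_DS ≈ 14 V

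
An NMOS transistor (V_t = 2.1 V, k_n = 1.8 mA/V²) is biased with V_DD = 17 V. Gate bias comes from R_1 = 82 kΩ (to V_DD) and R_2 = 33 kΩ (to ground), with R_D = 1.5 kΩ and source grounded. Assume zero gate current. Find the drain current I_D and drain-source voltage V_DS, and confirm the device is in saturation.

I_D ≈ 6.9 mA, V_DS ≈ 6.6 V

V_G = V_DD·R_2/(R_1+R_2) = 17×33/115 = 4.88 V. With the source grounded, V_GS = V_G = 4.88 V.
Assume saturation: I_D = (k_n/2)(V_GS − V_t)² = (1.8/2)×(4.88 − 2.1)² = 0.9×2.78² = 6.95 mA.
V_DS = V_DD − I_D·R_D = 17 − 6.95×1.5 = 6.58 V.
Saturation requires V_DS ≥ V_GS − V_t = 2.78 V; 6.58 ≥ 2.78 ✓.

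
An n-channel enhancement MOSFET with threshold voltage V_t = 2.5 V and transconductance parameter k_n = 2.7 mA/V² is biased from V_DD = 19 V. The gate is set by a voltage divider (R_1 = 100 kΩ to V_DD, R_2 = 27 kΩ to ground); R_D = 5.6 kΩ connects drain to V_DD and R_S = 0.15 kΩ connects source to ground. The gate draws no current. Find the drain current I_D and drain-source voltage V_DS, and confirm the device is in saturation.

I_D ≈ 2 mA, V_DS ≈ 7.2 V

V_G = V_DD·R_2/(R_1+R_2) = 19×27/127 = 4.04 V.
Assume saturation: I_D = (k_n/2)(V_GS − V_t)² with V_GS = V_G − I_D·R_S = 4.04 − 0.15·I_D.
Substituting gives 0.0304·I_D² − 1.62·I_D + 3.2 = 0, with roots I_D = 2.05 or 51.4 mA.
The root I_D = 51.4 mA gives V_GS = -3.67 V ≤ V_t, so take I_D = 2.05 mA.
Then V_GS = 3.73 V and V_DS = V_DD − I_D(R_D+R_S) = 19 − 2.05×5.75 = 7.22 V.
Saturation requires V_DS ≥ V_GS − V_t = 1.23 V; 7.22 ≥ 1.23 ✓.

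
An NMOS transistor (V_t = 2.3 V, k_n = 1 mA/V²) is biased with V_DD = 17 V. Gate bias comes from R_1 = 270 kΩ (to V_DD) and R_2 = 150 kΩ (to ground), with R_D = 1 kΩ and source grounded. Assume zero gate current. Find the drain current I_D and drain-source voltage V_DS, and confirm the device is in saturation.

I_D ≈ 7.1 mA, V_DS ≈ 9.9 V

V_G = V_DD·R_2/(R_1+R_2) = 17×150/420 = 6.07 V. With the source grounded, V_GS = V_G = 6.07 V.
Assume saturation: I_D = (k_n/2)(V_GS − V_t)² = (1/2)×(6.07 − 2.3)² = 0.5×3.77² = 7.11 mA.
V_DS = V_DD − I_D·R_D = 17 − 7.11×1 = 9.89 V.
Saturation requires V_DS ≥ V_GS − V_t = 3.77 V; 9.89 ≥ 3.77 ✓.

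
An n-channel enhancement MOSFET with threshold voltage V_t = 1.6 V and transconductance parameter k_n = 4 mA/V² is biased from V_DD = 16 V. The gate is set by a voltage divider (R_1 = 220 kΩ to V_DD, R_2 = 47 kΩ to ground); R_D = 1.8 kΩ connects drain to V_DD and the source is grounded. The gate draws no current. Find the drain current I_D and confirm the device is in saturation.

V_G = V_DD·R_2/(R_1+R_2) = 16×47/267 = 2.82 V. With the source grounded, V_GS = V_G = 2.82 V.
Assume saturation: I_D = (k_n/2)(V_GS − V_t)² = (4/2)×(2.82 − 1.6)² = 2×1.22² = 2.96 mA.
V_DS = V_DD − I_D·R_D = 16 − 2.96×1.8 = 10.7 V.
Saturation requires V_DS ≥ V_GS − V_t = 1.22 V; 10.7 ≥ 1.22 ✓.

I_D ≈ 3 mA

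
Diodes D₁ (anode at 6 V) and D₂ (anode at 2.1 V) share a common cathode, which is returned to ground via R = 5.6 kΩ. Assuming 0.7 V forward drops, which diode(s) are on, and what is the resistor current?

Only D₁ conducts; I_R ≈ 0.95 mA

Assume both conduct. Then node N would need to be at both 6−0.7 = 5.3 V and 2.1−0.7 = 1.4 V, which is impossible.
Assume only D₁ conducts: V_N = 6 − 0.7 = 5.3 V, so I_R = 5.3/5.6 = 0.946 mA.
Check D₂: its anode-to-cathode voltage is 2.1 − 5.3 = -3.2 V < 0.7 V, so it is off. The assumption is consistent.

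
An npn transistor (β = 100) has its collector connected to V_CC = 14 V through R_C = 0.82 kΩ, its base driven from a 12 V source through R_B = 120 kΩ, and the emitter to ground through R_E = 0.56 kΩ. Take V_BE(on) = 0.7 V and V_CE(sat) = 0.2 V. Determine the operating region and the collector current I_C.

active; I_C ≈ 6.4 mA

Assume active. Base-emitter loop: I_B = (V_BB − V_BE)/(R_B + (β+1)R_E) = (12 − 0.7)/(120 + 101×0.56) = 0.064 mA.
I_C = β·I_B = 100×0.064 = 6.4 mA.
V_CE = V_CC − I_C·R_C − I_E·R_E = 14 − 6.4×0.82 − 6.46×0.56 = 5.13 V > V_CE(sat), so the active-region assumption holds.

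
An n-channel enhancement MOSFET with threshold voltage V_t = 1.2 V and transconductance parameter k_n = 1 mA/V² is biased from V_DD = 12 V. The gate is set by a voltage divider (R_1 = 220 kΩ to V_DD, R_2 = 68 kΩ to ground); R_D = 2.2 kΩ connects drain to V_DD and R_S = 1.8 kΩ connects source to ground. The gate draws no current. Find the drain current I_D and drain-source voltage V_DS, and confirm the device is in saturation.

I_D ≈ 0.41 mA, V_DS ≈ 10 V

V_G = V_DD·R_2/(R_1+R_2) = 12×68/288 = 2.83 V.
Assume saturation: I_D = (k_n/2)(V_GS − V_t)² with V_GS = V_G − I_D·R_S = 2.83 − 1.8·I_D.
Substituting gives 1.62·I_D² − 3.94·I_D + 1.33 = 0, with roots I_D = 0.406 or 2.03 mA.
The root I_D = 2.03 mA gives V_GS = -0.813 V ≤ V_t, so take I_D = 0.406 mA.
Then V_GS = 2.1 V and V_DS = V_DD − I_D(R_D+R_S) = 12 − 0.406×4 = 10.4 V.
Saturation requires V_DS ≥ V_GS − V_t = 0.902 V; 10.4 ≥ 0.902 ✓.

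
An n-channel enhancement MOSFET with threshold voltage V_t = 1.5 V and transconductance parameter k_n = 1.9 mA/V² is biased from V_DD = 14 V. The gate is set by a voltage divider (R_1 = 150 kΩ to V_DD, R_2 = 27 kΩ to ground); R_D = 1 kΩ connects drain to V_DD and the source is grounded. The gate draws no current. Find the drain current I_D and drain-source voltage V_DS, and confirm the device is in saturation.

V_G = V_DD·R_2/(R_1+R_2) = 14×27/177 = 2.14 V. With the source grounded, V_GS = V_G = 2.14 V.
Assume saturation: I_D = (k_n/2)(V_GS − V_t)² = (1.9/2)×(2.14 − 1.5)² = 0.95×0.636² = 0.384 mA.
V_DS = V_DD − I_D·R_D = 14 − 0.384×1 = 13.6 V.
Saturation requires V_DS ≥ V_GS − V_t = 0.636 V; 13.6 ≥ 0.636 ✓.

I_D ≈ 0.38 mA, V_DS ≈ 14 V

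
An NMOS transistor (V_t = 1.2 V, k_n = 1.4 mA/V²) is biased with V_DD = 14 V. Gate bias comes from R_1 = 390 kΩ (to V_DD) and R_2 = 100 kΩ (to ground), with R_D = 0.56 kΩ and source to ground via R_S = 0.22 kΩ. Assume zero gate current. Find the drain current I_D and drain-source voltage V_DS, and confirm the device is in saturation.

I_D ≈ 1.3 mA, V_DS ≈ 13 V

V_G = V_DD·R_2/(R_1+R_2) = 14×100/490 = 2.86 V.
Assume saturation: I_D = (k_n/2)(V_GS − V_t)² with V_GS = V_G − I_D·R_S = 2.86 − 0.22·I_D.
Substituting gives 0.0339·I_D² − 1.51·I_D + 1.92 = 0, with roots I_D = 1.31 or 43.3 mA.
The root I_D = 43.3 mA gives V_GS = -6.66 V ≤ V_t, so take I_D = 1.31 mA.
Then V_GS = 2.57 V and V_DS = V_DD − I_D(R_D+R_S) = 14 − 1.31×0.78 = 13 V.
Saturation requires V_DS ≥ V_GS − V_t = 1.37 V; 13 ≥ 1.37 ✓.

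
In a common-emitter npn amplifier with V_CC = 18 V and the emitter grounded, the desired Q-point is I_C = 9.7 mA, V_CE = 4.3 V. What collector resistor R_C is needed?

R_C ≈ 1.4 kΩ

Collector loop: V_CC = I_C·R_C + V_CE.
R_C = (V_CC − V_CE)/I_C = (18 − 4.3)/9.7 = 1.41 kΩ.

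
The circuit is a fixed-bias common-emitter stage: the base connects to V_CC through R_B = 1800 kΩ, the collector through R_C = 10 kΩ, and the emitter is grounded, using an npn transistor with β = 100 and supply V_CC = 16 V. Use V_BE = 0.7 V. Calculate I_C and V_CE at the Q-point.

Base loop: V_CC = I_B·R_B + V_BE, so I_B = (16 − 0.7)/1800 kΩ = 0.0085 mA.
In the active region I_C = β·I_B = 100 × 0.0085 = 0.85 mA.
Collector loop: V_CE = V_CC − I_C·R_C = 16 − 0.85×10 = 7.5 V.
Since V_CE = 7.5 V > V_CE(sat) ≈ 0.2 V, the transistor is in the active region as assumed.

I_C ≈ 0.85 mA, V_CE ≈ 7.5 V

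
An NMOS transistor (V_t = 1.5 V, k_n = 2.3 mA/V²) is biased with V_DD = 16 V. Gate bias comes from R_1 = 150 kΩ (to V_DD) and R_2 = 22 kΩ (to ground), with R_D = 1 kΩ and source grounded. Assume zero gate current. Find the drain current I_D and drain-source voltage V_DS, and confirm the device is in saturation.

V_G = V_DD·R_2/(R_1+R_2) = 16×22/172 = 2.05 V. With the source grounded, V_GS = V_G = 2.05 V.
Assume saturation: I_D = (k_n/2)(V_GS − V_t)² = (2.3/2)×(2.05 − 1.5)² = 1.15×0.547² = 0.343 mA.
V_DS = V_DD − I_D·R_D = 16 − 0.343×1 = 15.7 V.
Saturation requires V_DS ≥ V_GS − V_t = 0.547 V; 15.7 ≥ 0.547 ✓.

I_D ≈ 0.34 mA, V_DS ≈ 16 V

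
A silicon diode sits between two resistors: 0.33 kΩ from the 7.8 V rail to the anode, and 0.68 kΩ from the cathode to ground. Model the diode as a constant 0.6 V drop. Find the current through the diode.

I ≈ 7.1 mA

The two resistors are in series with the diode, so KVL gives 7.8 = I·0.33 + 0.6 + I·0.68.
I = (7.8 − 0.6) / (0.33 + 0.68) kΩ = 7.2 / 1.01 = 7.13 mA.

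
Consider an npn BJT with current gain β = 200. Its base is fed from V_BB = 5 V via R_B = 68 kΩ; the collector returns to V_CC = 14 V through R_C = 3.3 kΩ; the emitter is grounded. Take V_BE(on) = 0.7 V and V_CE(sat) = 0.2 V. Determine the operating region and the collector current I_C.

Assume active: I_B = (5 − 0.7)/68 = 0.0632 mA, giving I_C = β·I_B = 12.6 mA.
But then V_CE = 14 − 12.6×3.3 = -27.7 V < V_CE(sat) = 0.2 V — impossible in the active region.
So the transistor is saturated. With V_CE = 0.2 V, I_C = (V_CC − 0.2)/R_C = 13.8/3.3 = 4.18 mA.
Check: β·I_B = 12.6 mA > I_C = 4.18 mA, confirming saturation.

saturation; I_C ≈ 4.2 mA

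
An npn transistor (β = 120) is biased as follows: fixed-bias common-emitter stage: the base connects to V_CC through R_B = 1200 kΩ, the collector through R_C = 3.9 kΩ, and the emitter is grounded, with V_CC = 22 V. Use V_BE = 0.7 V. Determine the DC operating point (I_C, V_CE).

I_C ≈ 2.1 mA, V_CE ≈ 14 V

Base loop: V_CC = I_B·R_B + V_BE, so I_B = (22 − 0.7)/1200 kΩ = 0.0178 mA.
In the active region I_C = β·I_B = 120 × 0.0178 = 2.13 mA.
Collector loop: V_CE = V_CC − I_C·R_C = 22 − 2.13×3.9 = 13.7 V.
Since V_CE = 13.7 V > V_CE(sat) ≈ 0.2 V, the transistor is in the active region as assumed.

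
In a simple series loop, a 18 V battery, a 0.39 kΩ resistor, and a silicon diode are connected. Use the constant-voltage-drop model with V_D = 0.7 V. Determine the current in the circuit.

KVL around the loop: 18 = V_D + I·R = 0.7 + I × 0.39 kΩ.
So I = (18 − 0.7) / 0.39 kΩ = 17.3 / 0.39 = 44.4 mA.

I ≈ 44 mA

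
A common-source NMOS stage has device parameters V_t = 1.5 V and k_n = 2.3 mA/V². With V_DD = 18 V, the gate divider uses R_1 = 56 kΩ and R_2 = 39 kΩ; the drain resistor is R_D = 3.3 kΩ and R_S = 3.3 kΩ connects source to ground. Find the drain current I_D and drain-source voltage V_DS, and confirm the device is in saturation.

I_D ≈ 1.4 mA, V_DS ≈ 8.5 V

V_G = V_DD·R_2/(R_1+R_2) = 18×39/95 = 7.39 V.
Assume saturation: I_D = (k_n/2)(V_GS − V_t)² with V_GS = V_G − I_D·R_S = 7.39 − 3.3·I_D.
Substituting gives 12.5·I_D² − 45.7·I_D + 39.9 = 0, with roots I_D = 1.45 or 2.2 mA.
The root I_D = 2.2 mA gives V_GS = 0.116 V ≤ V_t, so take I_D = 1.45 mA.
Then V_GS = 2.62 V and V_DS = V_DD − I_D(R_D+R_S) = 18 − 1.45×6.6 = 8.46 V.
Saturation requires V_DS ≥ V_GS − V_t = 1.12 V; 8.46 ≥ 1.12 ✓.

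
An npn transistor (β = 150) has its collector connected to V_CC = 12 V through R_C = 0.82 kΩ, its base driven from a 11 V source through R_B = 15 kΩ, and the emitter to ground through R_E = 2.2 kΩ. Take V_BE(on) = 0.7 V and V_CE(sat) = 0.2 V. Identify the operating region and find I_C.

Assume active: I_B = (11 − 0.7)/(15 + 151×2.2) = 0.0297 mA, I_C = β·I_B = 4.45 mA.
Then V_CE = 12 − 4.45×0.82 − 4.48×2.2 = -1.5 V < 0.2 V — the active assumption fails.
Re-solve with V_CE = 0.2 V. KCL at the emitter: V_E/R_E = (V_BB−0.7−V_E)/R_B + (V_CC−0.2−V_E)/R_C, giving V_E = 8.66 V.
I_C = (V_CC − 0.2 − V_E)/R_C = (11.8 − 8.66)/0.82 = 3.83 mA.
Check: I_B = (10.3 − 8.66)/15 = 0.109 mA, and β·I_B = 16.4 mA > I_C, confirming saturation.

saturation; I_C ≈ 3.8 mA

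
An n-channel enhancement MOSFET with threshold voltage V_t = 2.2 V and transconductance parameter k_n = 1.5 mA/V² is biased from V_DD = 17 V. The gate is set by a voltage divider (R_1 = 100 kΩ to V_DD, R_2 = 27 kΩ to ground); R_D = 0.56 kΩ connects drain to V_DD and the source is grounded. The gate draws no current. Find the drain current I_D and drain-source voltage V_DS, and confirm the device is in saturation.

I_D ≈ 1.5 mA, V_DS ≈ 16 V

V_G = V_DD·R_2/(R_1+R_2) = 17×27/127 = 3.61 V. With the source grounded, V_GS = V_G = 3.61 V.
Assume saturation: I_D = (k_n/2)(V_GS − V_t)² = (1.5/2)×(3.61 − 2.2)² = 0.75×1.41² = 1.5 mA.
V_DS = V_DD − I_D·R_D = 17 − 1.5×0.56 = 16.2 V.
Saturation requires V_DS ≥ V_GS − V_t = 1.41 V; 16.2 ≥ 1.41 ✓.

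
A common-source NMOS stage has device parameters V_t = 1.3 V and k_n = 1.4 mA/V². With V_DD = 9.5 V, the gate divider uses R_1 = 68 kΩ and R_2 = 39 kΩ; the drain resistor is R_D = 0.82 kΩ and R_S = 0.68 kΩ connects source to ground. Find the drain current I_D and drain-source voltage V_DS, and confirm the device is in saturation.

I_D ≈ 1.2 mA, V_DS ≈ 7.7 V

V_G = V_DD·R_2/(R_1+R_2) = 9.5×39/107 = 3.46 V.
Assume saturation: I_D = (k_n/2)(V_GS − V_t)² with V_GS = V_G − I_D·R_S = 3.46 − 0.68·I_D.
Substituting gives 0.324·I_D² − 3.06·I_D + 3.27 = 0, with roots I_D = 1.23 or 8.22 mA.
The root I_D = 8.22 mA gives V_GS = -2.13 V ≤ V_t, so take I_D = 1.23 mA.
Then V_GS = 2.63 V and V_DS = V_DD − I_D(R_D+R_S) = 9.5 − 1.23×1.5 = 7.65 V.
Saturation requires V_DS ≥ V_GS − V_t = 1.33 V; 7.65 ≥ 1.33 ✓.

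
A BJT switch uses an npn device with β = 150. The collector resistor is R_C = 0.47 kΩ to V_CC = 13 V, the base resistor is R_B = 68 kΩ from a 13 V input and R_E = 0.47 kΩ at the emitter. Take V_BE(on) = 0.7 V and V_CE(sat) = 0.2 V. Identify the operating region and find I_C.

active; I_C ≈ 13 mA

Assume active. Base-emitter loop: I_B = (V_BB − V_BE)/(R_B + (β+1)R_E) = (13 − 0.7)/(68 + 151×0.47) = 0.0885 mA.
I_C = β·I_B = 150×0.0885 = 13.3 mA.
V_CE = V_CC − I_C·R_C − I_E·R_E = 13 − 13.3×0.47 − 13.4×0.47 = 0.479 V > V_CE(sat), so the active-region assumption holds.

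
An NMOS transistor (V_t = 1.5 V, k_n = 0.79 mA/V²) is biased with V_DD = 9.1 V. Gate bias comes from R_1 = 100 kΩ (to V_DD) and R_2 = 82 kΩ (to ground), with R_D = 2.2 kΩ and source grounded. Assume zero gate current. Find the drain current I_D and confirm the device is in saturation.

V_G = V_DD·R_2/(R_1+R_2) = 9.1×82/182 = 4.1 V. With the source grounded, V_GS = V_G = 4.1 V.
Assume saturation: I_D = (k_n/2)(V_GS − V_t)² = (0.79/2)×(4.1 − 1.5)² = 0.395×2.6² = 2.67 mA.
V_DS = V_DD − I_D·R_D = 9.1 − 2.67×2.2 = 3.23 V.
Saturation requires V_DS ≥ V_GS − V_t = 2.6 V; 3.23 ≥ 2.6 ✓.

I_D ≈ 2.7 mA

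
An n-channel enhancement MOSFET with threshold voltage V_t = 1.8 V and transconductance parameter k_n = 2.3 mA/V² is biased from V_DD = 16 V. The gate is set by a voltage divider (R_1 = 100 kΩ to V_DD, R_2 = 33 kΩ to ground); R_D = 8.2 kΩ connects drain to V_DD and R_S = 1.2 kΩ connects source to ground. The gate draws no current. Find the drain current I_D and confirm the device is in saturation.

V_G = V_DD·R_2/(R_1+R_2) = 16×33/133 = 3.97 V.
Assume saturation: I_D = (k_n/2)(V_GS − V_t)² with V_GS = V_G − I_D·R_S = 3.97 − 1.2·I_D.
Substituting gives 1.66·I_D² − 6.99·I_D + 5.41 = 0, with roots I_D = 1.02 or 3.2 mA.
The root I_D = 3.2 mA gives V_GS = 0.132 V ≤ V_t, so take I_D = 1.02 mA.
Then V_GS = 2.74 V and V_DS = V_DD − I_D(R_D+R_S) = 16 − 1.02×9.4 = 6.39 V.
Saturation requires V_DS ≥ V_GS − V_t = 0.943 V; 6.39 ≥ 0.943 ✓.

I_D ≈ 1 mA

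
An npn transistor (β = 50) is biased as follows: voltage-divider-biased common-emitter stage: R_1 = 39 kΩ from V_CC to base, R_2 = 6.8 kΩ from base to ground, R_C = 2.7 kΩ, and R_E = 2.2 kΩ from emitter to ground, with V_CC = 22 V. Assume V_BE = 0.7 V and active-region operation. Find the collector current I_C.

Thevenize the base divider: V_Th = V_CC·R_2/(R_1+R_2) = 22×6.8/45.8 = 3.27 V, R_Th = R_1‖R_2 = 5.79 kΩ.
Base-emitter loop: V_Th = I_B·R_Th + V_BE + (β+1)I_B·R_E, so I_B = (3.27 − 0.7) / (5.79 + 51×2.2) = 0.0218 mA.
I_C = β·I_B = 50×0.0218 = 1.09 mA, and I_E = (β+1)I_B = 1.11 mA.
V_CE = V_CC − I_C·R_C − I_E·R_E = 22 − 1.09×2.7 − 1.11×2.2 = 16.6 V.
V_CE = 16.6 V > 0.2 V confirms active-region operation.

I_C ≈ 1.1 mA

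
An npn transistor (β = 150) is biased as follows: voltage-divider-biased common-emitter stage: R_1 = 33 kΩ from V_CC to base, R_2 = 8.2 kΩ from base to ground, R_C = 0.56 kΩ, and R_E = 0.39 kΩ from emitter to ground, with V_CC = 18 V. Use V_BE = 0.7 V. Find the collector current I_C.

Thevenize the base divider: V_Th = V_CC·R_2/(R_1+R_2) = 18×8.2/41.2 = 3.58 V, R_Th = R_1‖R_2 = 6.57 kΩ.
Base-emitter loop: V_Th = I_B·R_Th + V_BE + (β+1)I_B·R_E, so I_B = (3.58 − 0.7) / (6.57 + 151×0.39) = 0.044 mA.
I_C = β·I_B = 150×0.044 = 6.61 mA, and I_E = (β+1)I_B = 6.65 mA.
V_CE = V_CC − I_C·R_C − I_E·R_E = 18 − 6.61×0.56 − 6.65×0.39 = 11.7 V.
V_CE = 11.7 V > 0.2 V confirms active-region operation.

I_C ≈ 6.6 mA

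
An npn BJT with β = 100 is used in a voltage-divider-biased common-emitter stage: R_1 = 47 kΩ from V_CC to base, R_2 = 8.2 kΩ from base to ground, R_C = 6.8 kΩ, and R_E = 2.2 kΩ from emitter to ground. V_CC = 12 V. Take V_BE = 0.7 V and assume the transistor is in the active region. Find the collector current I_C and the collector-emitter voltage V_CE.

I_C ≈ 0.47 mA, V_CE ≈ 7.7 V

Thevenize the base divider: V_Th = V_CC·R_2/(R_1+R_2) = 12×8.2/55.2 = 1.78 V, R_Th = R_1‖R_2 = 6.98 kΩ.
Base-emitter loop: V_Th = I_B·R_Th + V_BE + (β+1)I_B·R_E, so I_B = (1.78 − 0.7) / (6.98 + 101×2.2) = 0.00472 mA.
I_C = β·I_B = 100×0.00472 = 0.472 mA, and I_E = (β+1)I_B = 0.477 mA.
V_CE = V_CC − I_C·R_C − I_E·R_E = 12 − 0.472×6.8 − 0.477×2.2 = 7.74 V.
V_CE = 7.74 V > 0.2 V confirms active-region operation.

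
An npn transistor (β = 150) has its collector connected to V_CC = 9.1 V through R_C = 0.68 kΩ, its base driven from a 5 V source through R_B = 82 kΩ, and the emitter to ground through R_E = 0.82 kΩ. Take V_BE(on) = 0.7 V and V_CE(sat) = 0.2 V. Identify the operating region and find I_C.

Assume active. Base-emitter loop: I_B = (V_BB − V_BE)/(R_B + (β+1)R_E) = (5 − 0.7)/(82 + 151×0.82) = 0.0209 mA.
I_C = β·I_B = 150×0.0209 = 3.13 mA.
V_CE = V_CC − I_C·R_C − I_E·R_E = 9.1 − 3.13×0.68 − 3.15×0.82 = 4.38 V > V_CE(sat), so the active-region assumption holds.

active; I_C ≈ 3.1 mA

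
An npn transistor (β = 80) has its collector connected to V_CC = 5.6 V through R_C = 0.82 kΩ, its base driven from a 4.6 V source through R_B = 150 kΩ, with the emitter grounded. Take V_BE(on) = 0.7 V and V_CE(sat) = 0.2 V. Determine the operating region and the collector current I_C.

active; I_C ≈ 2.1 mA

Assume active. Base-emitter loop: I_B = (V_BB − V_BE)/R_B = (4.6 − 0.7)/150 = 0.026 mA.
I_C = β·I_B = 80×0.026 = 2.08 mA.
V_CE = V_CC − I_C·R_C = 5.6 − 2.08×0.82 = 3.89 V > V_CE(sat), so the active-region assumption holds.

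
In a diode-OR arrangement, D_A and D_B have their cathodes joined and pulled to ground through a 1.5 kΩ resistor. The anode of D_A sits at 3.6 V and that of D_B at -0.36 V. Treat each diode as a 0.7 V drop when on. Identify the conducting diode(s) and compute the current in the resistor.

Assume both conduct. Then node N would need to be at both 3.6−0.7 = 2.9 V and -0.36−0.7 = -1.06 V, which is impossible.
Assume only D_A conducts: V_N = 3.6 − 0.7 = 2.9 V, so I_R = 2.9/1.5 = 1.93 mA.
Check D_B: its anode-to-cathode voltage is -0.36 − 2.9 = -3.26 V < 0.7 V, so it is off. The assumption is consistent.

Only D_A conducts; I_R ≈ 1.9 mA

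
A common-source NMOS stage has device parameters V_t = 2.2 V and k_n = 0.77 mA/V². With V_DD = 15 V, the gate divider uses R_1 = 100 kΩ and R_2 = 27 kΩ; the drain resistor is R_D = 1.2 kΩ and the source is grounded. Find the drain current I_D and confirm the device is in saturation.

I_D ≈ 0.38 mA

V_G = V_DD·R_2/(R_1+R_2) = 15×27/127 = 3.19 V. With the source grounded, V_GS = V_G = 3.19 V.
Assume saturation: I_D = (k_n/2)(V_GS − V_t)² = (0.77/2)×(3.19 − 2.2)² = 0.385×0.989² = 0.377 mA.
V_DS = V_DD − I_D·R_D = 15 − 0.377×1.2 = 14.5 V.
Saturation requires V_DS ≥ V_GS − V_t = 0.989 V; 14.5 ≥ 0.989 ✓.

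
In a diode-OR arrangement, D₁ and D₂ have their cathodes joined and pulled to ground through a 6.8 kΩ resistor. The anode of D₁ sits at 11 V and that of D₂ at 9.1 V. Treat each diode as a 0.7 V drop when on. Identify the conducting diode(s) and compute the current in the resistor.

Only D₁ conducts; I_R ≈ 1.5 mA

Assume both conduct. Then node N would need to be at both 11−0.7 = 10.3 V and 9.1−0.7 = 8.4 V, which is impossible.
Assume only D₁ conducts: V_N = 11 − 0.7 = 10.3 V, so I_R = 10.3/6.8 = 1.51 mA.
Check D₂: its anode-to-cathode voltage is 9.1 − 10.3 = -1.2 V < 0.7 V, so it is off. The assumption is consistent.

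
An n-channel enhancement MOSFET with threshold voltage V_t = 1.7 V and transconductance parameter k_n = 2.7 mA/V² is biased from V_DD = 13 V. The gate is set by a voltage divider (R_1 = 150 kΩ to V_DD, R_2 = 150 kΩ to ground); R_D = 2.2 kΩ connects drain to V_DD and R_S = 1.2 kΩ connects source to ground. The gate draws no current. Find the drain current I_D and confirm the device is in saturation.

V_G = V_DD·R_2/(R_1+R_2) = 13×150/300 = 6.5 V.
Assume saturation: I_D = (k_n/2)(V_GS − V_t)² with V_GS = V_G − I_D·R_S = 6.5 − 1.2·I_D.
Substituting gives 1.94·I_D² − 16.6·I_D + 31.1 = 0, with roots I_D = 2.8 or 5.71 mA.
The root I_D = 5.71 mA gives V_GS = -0.357 V ≤ V_t, so take I_D = 2.8 mA.
Then V_GS = 3.14 V and V_DS = V_DD − I_D(R_D+R_S) = 13 − 2.8×3.4 = 3.48 V.
Saturation requires V_DS ≥ V_GS − V_t = 1.44 V; 3.48 ≥ 1.44 ✓.

I_D ≈ 2.8 mA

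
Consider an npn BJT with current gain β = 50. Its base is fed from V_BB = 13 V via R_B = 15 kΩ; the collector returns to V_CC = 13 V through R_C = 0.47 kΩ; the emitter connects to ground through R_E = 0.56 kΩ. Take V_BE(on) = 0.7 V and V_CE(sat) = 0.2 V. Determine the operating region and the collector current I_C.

Assume active: I_B = (13 − 0.7)/(15 + 51×0.56) = 0.282 mA, I_C = β·I_B = 14.1 mA.
Then V_CE = 13 − 14.1×0.47 − 14.4×0.56 = -1.7 V < 0.2 V — the active assumption fails.
Re-solve with V_CE = 0.2 V. KCL at the emitter: V_E/R_E = (V_BB−0.7−V_E)/R_B + (V_CC−0.2−V_E)/R_C, giving V_E = 7.05 V.
I_C = (V_CC − 0.2 − V_E)/R_C = (12.8 − 7.05)/0.47 = 12.2 mA.
Check: I_B = (12.3 − 7.05)/15 = 0.35 mA, and β·I_B = 17.5 mA > I_C, confirming saturation.

saturation; I_C ≈ 12 mA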